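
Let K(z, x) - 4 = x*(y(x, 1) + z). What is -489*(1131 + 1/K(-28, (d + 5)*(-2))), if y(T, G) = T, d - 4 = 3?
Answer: -692430357/1252 ≈ -5.5306e+5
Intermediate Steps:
d = 7 (d = 4 + 3 = 7)
K(z, x) = 4 + x*(x + z)
-489*(1131 + 1/K(-28, (d + 5)*(-2))) = -489*(1131 + 1/(4 + ((7 + 5)*(-2))**2 + ((7 + 5)*(-2))*(-28))) = -489*(1131 + 1/(4 + (12*(-2))**2 + (12*(-2))*(-28))) = -489*(1131 + 1/(4 + (-24)**2 - 24*(-28))) = -489*(1131 + 1/(4 + 576 + 672)) = -489*(1131 + 1/1252) = -489*1416013/1252 = -692430357/1252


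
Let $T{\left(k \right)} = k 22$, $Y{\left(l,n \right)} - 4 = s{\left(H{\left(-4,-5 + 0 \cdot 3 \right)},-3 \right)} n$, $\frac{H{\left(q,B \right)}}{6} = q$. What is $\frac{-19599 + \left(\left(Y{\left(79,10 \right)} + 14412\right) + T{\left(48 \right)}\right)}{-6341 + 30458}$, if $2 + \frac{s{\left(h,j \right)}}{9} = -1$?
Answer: $- \frac{4397}{24117} \approx -0.18232$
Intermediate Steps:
$H{\left(q,B \right)} = 6 q$
$s{\left(h,j \right)} = -27$ ($s{\left(h,j \right)} = -18 + 9 \left(-1\right) = -18 - 9 = -27$)
$Y{\left(l,n \right)} = 4 - 27 n$
$T{\left(k \right)} = 22 k$
$\frac{-19599 + \left(\left(Y{\left(79,10 \right)} + 14412\right) + T{\left(48 \right)}\right)}{-6341 + 30458} = \frac{-19599 + \left(\left(\left(4 - 270\right) + 14412\right) + 22 \cdot 48\right)}{-6341 + 30458} = \frac{-19599 + \left(\left(\left(4 - 270\right) + 14412\right) + 1056\right)}{24117} = \left(-19599 + \left(\left(-266 + 14412\right) + 1056\right)\right) \frac{1}{24117} = \left(-19599 + \left(14146 + 1056\right)\right) \frac{1}{24117} = \left(-19599 + 15202\right) \frac{1}{24117} = \left(-4397\right) \frac{1}{24117} = - \frac{4397}{24117}$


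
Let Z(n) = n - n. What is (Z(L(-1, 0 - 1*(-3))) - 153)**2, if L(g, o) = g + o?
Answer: 23409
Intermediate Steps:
Z(n) = 0
(Z(L(-1, 0 - 1*(-3))) - 153)**2 = (0 - 153)**2 = (-153)**2 = 23409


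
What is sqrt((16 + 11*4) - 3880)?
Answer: 2*I*sqrt(955) ≈ 61.806*I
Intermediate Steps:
sqrt((16 + 11*4) - 3880) = sqrt((16 + 44) - 3880) = sqrt(60 - 3880) = sqrt(-3820) = 2*I*sqrt(955)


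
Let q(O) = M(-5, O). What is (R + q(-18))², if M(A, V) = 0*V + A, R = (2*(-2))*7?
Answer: 1089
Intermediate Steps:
R = -28 (R = -4*7 = -28)
M(A, V) = A (M(A, V) = 0 + A = A)
q(O) = -5
(R + q(-18))² = (-28 - 5)² = (-33)² = 1089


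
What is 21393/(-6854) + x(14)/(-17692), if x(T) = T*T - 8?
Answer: -94943377/30315242 ≈ -3.1319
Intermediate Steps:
x(T) = -8 + T² (x(T) = T² - 8 = -8 + T²)
21393/(-6854) + x(14)/(-17692) = 21393/(-6854) + (-8 + 14²)/(-17692) = 21393*(-1/6854) + (-8 + 196)*(-1/17692) = -21393/6854 + 188*(-1/17692) = -21393/6854 - 47/4423 = -94943377/30315242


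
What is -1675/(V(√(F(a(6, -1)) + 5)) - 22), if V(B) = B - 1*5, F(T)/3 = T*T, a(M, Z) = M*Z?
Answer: 45225/616 + 1675*√113/616 ≈ 102.32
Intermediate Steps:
F(T) = 3*T² (F(T) = 3*(T*T) = 3*T²)
V(B) = -5 + B (V(B) = B - 5 = -5 + B)
-1675/(V(√(F(a(6, -1)) + 5)) - 22) = -1675/((-5 + √(3*(6*(-1))² + 5)) - 22) = -1675/((-5 + √(3*(-6)² + 5)) - 22) = -1675/((-5 + √(3*36 + 5)) - 22) = -1675/((-5 + √(108 + 5)) - 22) = -1675/((-5 + √113) - 22) = -1675/(-27 + √113)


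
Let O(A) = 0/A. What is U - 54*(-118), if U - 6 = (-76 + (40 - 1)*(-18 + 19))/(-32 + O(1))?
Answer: 204133/32 ≈ 6379.2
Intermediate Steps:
O(A) = 0
U = 229/32 (U = 6 + (-76 + (40 - 1)*(-18 + 19))/(-32 + 0) = 6 + (-76 + 39*1)/(-32) = 6 + (-76 + 39)*(-1/32) = 6 - 37*(-1/32) = 6 + 37/32 = 229/32 ≈ 7.1563)
U - 54*(-118) = 229/32 - 54*(-118) = 229/32 + 6372 = 204133/32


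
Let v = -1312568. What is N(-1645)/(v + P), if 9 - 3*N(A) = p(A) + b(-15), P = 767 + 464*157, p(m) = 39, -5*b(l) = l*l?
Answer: -5/1238953 ≈ -4.0357e-6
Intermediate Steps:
b(l) = -l**2/5 (b(l) = -l*l/5 = -l**2/5)
P = 73615 (P = 767 + 72848 = 73615)
N(A) = 5 (N(A) = 3 - (39 - 1/5*(-15)**2)/3 = 3 - (39 - 1/5*225)/3 = 3 - (39 - 45)/3 = 3 - 1/3*(-6) = 3 + 2 = 5)
N(-1645)/(v + P) = 5/(-1312568 + 73615) = 5/(-1238953) = 5*(-1/1238953) = -5/1238953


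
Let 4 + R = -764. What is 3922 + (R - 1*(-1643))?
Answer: 4797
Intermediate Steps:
R = -768 (R = -4 - 764 = -768)
3922 + (R - 1*(-1643)) = 3922 + (-768 - 1*(-1643)) = 3922 + (-768 + 1643) = 3922 + 875 = 4797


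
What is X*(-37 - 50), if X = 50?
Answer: -4350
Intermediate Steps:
X*(-37 - 50) = 50*(-37 - 50) = 50*(-87) = -4350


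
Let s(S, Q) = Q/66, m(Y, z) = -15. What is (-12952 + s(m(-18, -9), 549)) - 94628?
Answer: -2366577/22 ≈ -1.0757e+5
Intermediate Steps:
s(S, Q) = Q/66 (s(S, Q) = Q*(1/66) = Q/66)
(-12952 + s(m(-18, -9), 549)) - 94628 = (-12952 + (1/66)*549) - 94628 = (-12952 + 183/22) - 94628 = -284761/22 - 94628 = -2366577/22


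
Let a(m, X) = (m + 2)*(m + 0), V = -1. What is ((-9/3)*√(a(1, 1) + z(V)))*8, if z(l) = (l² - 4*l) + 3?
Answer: -24*√11 ≈ -79.599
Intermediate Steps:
a(m, X) = m*(2 + m) (a(m, X) = (2 + m)*m = m*(2 + m))
z(l) = 3 + l² - 4*l
((-9/3)*√(a(1, 1) + z(V)))*8 = ((-9/3)*√(1*(2 + 1) + (3 + (-1)² - 4*(-1))))*8 = ((-9*⅓)*√(1*3 + (3 + 1 + 4)))*8 = -3*√(3 + 8)*8 = -3*√11*8 = -24*√11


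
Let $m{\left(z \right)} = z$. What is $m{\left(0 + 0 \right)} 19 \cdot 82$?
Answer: $0$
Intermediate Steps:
$m{\left(0 + 0 \right)} 19 \cdot 82 = \left(0 + 0\right) 19 \cdot 82 = 0 \cdot 19 \cdot 82 = 0 \cdot 82 = 0$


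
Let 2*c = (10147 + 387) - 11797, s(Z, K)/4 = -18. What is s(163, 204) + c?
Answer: -1407/2 ≈ -703.50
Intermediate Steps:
s(Z, K) = -72 (s(Z, K) = 4*(-18) = -72)
c = -1263/2 (c = ((10147 + 387) - 11797)/2 = (10534 - 11797)/2 = (½)*(-1263) = -1263/2 ≈ -631.50)
s(163, 204) + c = -72 - 1263/2 = -1407/2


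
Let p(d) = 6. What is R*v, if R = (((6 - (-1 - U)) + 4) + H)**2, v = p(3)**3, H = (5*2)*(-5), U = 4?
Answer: 264600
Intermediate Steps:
H = -50 (H = 10*(-5) = -50)
v = 216 (v = 6**3 = 216)
R = 1225 (R = (((6 - (-1 - 1*4)) + 4) - 50)**2 = (((6 - (-1 - 4)) + 4) - 50)**2 = (((6 - 1*(-5)) + 4) - 50)**2 = (((6 + 5) + 4) - 50)**2 = ((11 + 4) - 50)**2 = (15 - 50)**2 = (-35)**2 = 1225)
R*v = 1225*216 = 264600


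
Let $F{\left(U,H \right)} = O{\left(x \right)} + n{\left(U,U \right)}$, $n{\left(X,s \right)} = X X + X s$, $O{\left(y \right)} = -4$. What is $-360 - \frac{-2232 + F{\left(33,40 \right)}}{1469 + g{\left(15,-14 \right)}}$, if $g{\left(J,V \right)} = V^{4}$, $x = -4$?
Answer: $- \frac{14358542}{39885} \approx -360.0$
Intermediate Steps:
$n{\left(X,s \right)} = X^{2} + X s$
$F{\left(U,H \right)} = -4 + 2 U^{2}$ ($F{\left(U,H \right)} = -4 + U \left(U + U\right) = -4 + U 2 U = -4 + 2 U^{2}$)
$-360 - \frac{-2232 + F{\left(33,40 \right)}}{1469 + g{\left(15,-14 \right)}} = -360 - \frac{-2232 - \left(4 - 2 \cdot 33^{2}\right)}{1469 + \left(-14\right)^{4}} = -360 - \frac{-2232 + \left(-4 + 2 \cdot 1089\right)}{1469 + 38416} = -360 - \frac{-2232 + \left(-4 + 2178\right)}{39885} = -360 - \left(-2232 + 2174\right) \frac{1}{39885} = -360 - \left(-58\right) \frac{1}{39885} = -360 - - \frac{58}{39885} = -360 + \frac{58}{39885} = - \frac{14358542}{39885}$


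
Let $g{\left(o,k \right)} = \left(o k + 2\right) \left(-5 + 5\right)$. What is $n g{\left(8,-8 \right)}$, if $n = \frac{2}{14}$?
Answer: $0$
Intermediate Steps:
$n = \frac{1}{7}$ ($n = 2 \cdot \frac{1}{14} = \frac{1}{7} \approx 0.14286$)
$g{\left(o,k \right)} = 0$ ($g{\left(o,k \right)} = \left(k o + 2\right) 0 = \left(2 + k o\right) 0 = 0$)
$n g{\left(8,-8 \right)} = \frac{1}{7} \cdot 0 = 0$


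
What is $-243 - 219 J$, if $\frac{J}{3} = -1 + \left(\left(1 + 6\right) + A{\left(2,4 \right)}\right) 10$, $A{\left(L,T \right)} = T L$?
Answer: $-98136$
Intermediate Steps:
$A{\left(L,T \right)} = L T$
$J = 447$ ($J = 3 \left(-1 + \left(\left(1 + 6\right) + 2 \cdot 4\right) 10\right) = 3 \left(-1 + \left(7 + 8\right) 10\right) = 3 \left(-1 + 15 \cdot 10\right) = 3 \left(-1 + 150\right) = 3 \cdot 149 = 447$)
$-243 - 219 J = -243 - 97893 = -98136$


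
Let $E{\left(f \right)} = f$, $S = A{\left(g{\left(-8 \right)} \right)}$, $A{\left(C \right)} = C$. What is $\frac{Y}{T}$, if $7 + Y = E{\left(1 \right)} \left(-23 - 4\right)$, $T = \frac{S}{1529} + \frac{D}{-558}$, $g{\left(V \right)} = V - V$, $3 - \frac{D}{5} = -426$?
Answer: $\frac{6324}{715} \approx 8.8448$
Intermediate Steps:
$D = 2145$ ($D = 15 - -2130 = 15 + 2130 = 2145$)
$g{\left(V \right)} = 0$
$S = 0$
$T = - \frac{715}{186}$ ($T = \frac{0}{1529} + \frac{2145}{-558} = 0 \cdot \frac{1}{1529} + 2145 \left(- \frac{1}{558}\right) = 0 - \frac{715}{186} = - \frac{715}{186} \approx -3.8441$)
$Y = -34$ ($Y = -7 + 1 \left(-23 - 4\right) = -7 + 1 \left(-27\right) = -7 - 27 = -34$)
$\frac{Y}{T} = - \frac{34}{- \frac{715}{186}} = \left(-34\right) \left(- \frac{186}{715}\right) = \frac{6324}{715}$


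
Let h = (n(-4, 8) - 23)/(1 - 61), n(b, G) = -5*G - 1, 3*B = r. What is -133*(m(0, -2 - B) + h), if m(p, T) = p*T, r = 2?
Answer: -2128/15 ≈ -141.87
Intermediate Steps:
B = ⅔ (B = (⅓)*2 = ⅔ ≈ 0.66667)
m(p, T) = T*p
n(b, G) = -1 - 5*G
h = 16/15 (h = ((-1 - 5*8) - 23)/(1 - 61) = ((-1 - 40) - 23)/(-60) = (-41 - 23)*(-1/60) = -64*(-1/60) = 16/15 ≈ 1.0667)
-133*(m(0, -2 - B) + h) = -133*((-2 - 1*⅔)*0 + 16/15) = -133*((-2 - ⅔)*0 + 16/15) = -133*(-8/3*0 + 16/15) = -133*(0 + 16/15) = -133*16/15 = -2128/15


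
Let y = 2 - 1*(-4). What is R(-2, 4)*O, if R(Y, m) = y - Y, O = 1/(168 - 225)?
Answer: -8/57 ≈ -0.14035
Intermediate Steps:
y = 6 (y = 2 + 4 = 6)
O = -1/57 (O = 1/(-57) = -1/57 ≈ -0.017544)
R(Y, m) = 6 - Y
R(-2, 4)*O = (6 - 1*(-2))*(-1/57) = (6 + 2)*(-1/57) = 8*(-1/57) = -8/57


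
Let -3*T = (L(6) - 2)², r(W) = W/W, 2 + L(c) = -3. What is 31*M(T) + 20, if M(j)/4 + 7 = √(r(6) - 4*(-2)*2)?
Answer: -848 + 124*√17 ≈ -336.73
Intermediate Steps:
L(c) = -5 (L(c) = -2 - 3 = -5)
r(W) = 1
T = -49/3 (T = -(-5 - 2)²/3 = -⅓*(-7)² = -⅓*49 = -49/3 ≈ -16.333)
M(j) = -28 + 4*√17 (M(j) = -28 + 4*√(1 - 4*(-2)*2) = -28 + 4*√(1 + 8*2) = -28 + 4*√(1 + 16) = -28 + 4*√17)
31*M(T) + 20 = 31*(-28 + 4*√17) + 20 = (-868 + 124*√17) + 20 = -848 + 124*√17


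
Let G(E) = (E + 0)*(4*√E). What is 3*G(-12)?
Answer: -288*I*√3 ≈ -498.83*I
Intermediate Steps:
G(E) = 4*E^(3/2) (G(E) = E*(4*√E) = 4*E^(3/2))
3*G(-12) = 3*(4*(-12)^(3/2)) = 3*(4*(-24*I*√3)) = 3*(-96*I*√3) = -288*I*√3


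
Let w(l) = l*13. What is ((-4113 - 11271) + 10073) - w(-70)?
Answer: -4401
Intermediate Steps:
w(l) = 13*l
((-4113 - 11271) + 10073) - w(-70) = ((-4113 - 11271) + 10073) - 13*(-70) = (-15384 + 10073) - 1*(-910) = -5311 + 910 = -4401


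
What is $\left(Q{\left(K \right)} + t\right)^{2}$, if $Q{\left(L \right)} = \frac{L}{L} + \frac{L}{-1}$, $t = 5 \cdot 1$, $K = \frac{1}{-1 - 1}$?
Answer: $\frac{169}{4} \approx 42.25$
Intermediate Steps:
$K = - \frac{1}{2}$ ($K = \frac{1}{-2} = - \frac{1}{2} \approx -0.5$)
$t = 5$
$Q{\left(L \right)} = 1 - L$ ($Q{\left(L \right)} = 1 + L \left(-1\right) = 1 - L$)
$\left(Q{\left(K \right)} + t\right)^{2} = \left(\left(1 - - \frac{1}{2}\right) + 5\right)^{2} = \left(\left(1 + \frac{1}{2}\right) + 5\right)^{2} = \left(\frac{3}{2} + 5\right)^{2} = \left(\frac{13}{2}\right)^{2} = \frac{169}{4}$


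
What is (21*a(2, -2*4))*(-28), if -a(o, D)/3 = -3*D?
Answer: 42336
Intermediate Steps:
a(o, D) = 9*D (a(o, D) = -(-9)*D = 9*D)
(21*a(2, -2*4))*(-28) = (21*(9*(-2*4)))*(-28) = (21*(9*(-8)))*(-28) = (21*(-72))*(-28) = -1512*(-28) = 42336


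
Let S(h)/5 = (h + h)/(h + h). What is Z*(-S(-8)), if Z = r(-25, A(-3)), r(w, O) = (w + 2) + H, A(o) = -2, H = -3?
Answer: 130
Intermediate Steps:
S(h) = 5 (S(h) = 5*((h + h)/(h + h)) = 5*((2*h)/((2*h))) = 5*((2*h)*(1/(2*h))) = 5*1 = 5)
r(w, O) = -1 + w (r(w, O) = (w + 2) - 3 = (2 + w) - 3 = -1 + w)
Z = -26 (Z = -1 - 25 = -26)
Z*(-S(-8)) = -(-26)*5 = -26*(-5) = 130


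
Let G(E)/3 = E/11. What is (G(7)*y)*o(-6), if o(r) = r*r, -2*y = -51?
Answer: 19278/11 ≈ 1752.5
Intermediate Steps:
y = 51/2 (y = -½*(-51) = 51/2 ≈ 25.500)
G(E) = 3*E/11 (G(E) = 3*(E/11) = 3*E/11)
o(r) = r²
(G(7)*y)*o(-6) = (((3/11)*7)*(51/2))*(-6)² = ((21/11)*(51/2))*36 = (1071/22)*36 = 19278/11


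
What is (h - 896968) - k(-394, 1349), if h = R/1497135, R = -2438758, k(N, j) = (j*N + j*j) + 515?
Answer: -3272407184788/1497135 ≈ -2.1858e+6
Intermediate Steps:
k(N, j) = 515 + j² + N*j (k(N, j) = (N*j + j²) + 515 = (j² + N*j) + 515 = 515 + j² + N*j)
h = -2438758/1497135 ≈ -1.6290
(h - 896968) - k(-394, 1349) = (-2438758/1497135 - 896968) - (515 + 1349² - 394*1349) = -1342884625438/1497135 - (515 + 1819801 - 531506) = -1342884625438/1497135 - 1*1288810 = -1342884625438/1497135 - 1288810 = -3272407184788/1497135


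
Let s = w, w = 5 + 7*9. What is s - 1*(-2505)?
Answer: 2573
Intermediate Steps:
w = 68 (w = 5 + 63 = 68)
s = 68
s - 1*(-2505) = 68 - 1*(-2505) = 68 + 2505 = 2573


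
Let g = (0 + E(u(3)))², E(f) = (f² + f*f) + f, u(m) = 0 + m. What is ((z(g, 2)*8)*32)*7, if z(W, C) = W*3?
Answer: 2370816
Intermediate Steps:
u(m) = m
E(f) = f + 2*f² (E(f) = (f² + f²) + f = 2*f² + f = f + 2*f²)
g = 441 (g = (0 + 3*(1 + 2*3))² = (0 + 3*(1 + 6))² = (0 + 3*7)² = (0 + 21)² = 21² = 441)
z(W, C) = 3*W
((z(g, 2)*8)*32)*7 = (((3*441)*8)*32)*7 = ((1323*8)*32)*7 = (10584*32)*7 = 338688*7 = 2370816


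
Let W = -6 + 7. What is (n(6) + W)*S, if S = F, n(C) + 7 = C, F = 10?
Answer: 0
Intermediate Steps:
n(C) = -7 + C
S = 10
W = 1
(n(6) + W)*S = ((-7 + 6) + 1)*10 = (-1 + 1)*10 = 0*10 = 0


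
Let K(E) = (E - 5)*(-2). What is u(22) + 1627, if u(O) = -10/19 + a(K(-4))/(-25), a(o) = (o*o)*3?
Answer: 754107/475 ≈ 1587.6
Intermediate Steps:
K(E) = 10 - 2*E (K(E) = (-5 + E)*(-2) = 10 - 2*E)
a(o) = 3*o² (a(o) = o²*3 = 3*o²)
u(O) = -18718/475 (u(O) = -10/19 + (3*(10 - 2*(-4))²)/(-25) = -10*1/19 + (3*(10 + 8)²)*(-1/25) = -10/19 + (3*18²)*(-1/25) = -10/19 + (3*324)*(-1/25) = -10/19 + 972*(-1/25) = -10/19 - 972/25 = -18718/475)
u(22) + 1627 = -18718/475 + 1627 = 754107/475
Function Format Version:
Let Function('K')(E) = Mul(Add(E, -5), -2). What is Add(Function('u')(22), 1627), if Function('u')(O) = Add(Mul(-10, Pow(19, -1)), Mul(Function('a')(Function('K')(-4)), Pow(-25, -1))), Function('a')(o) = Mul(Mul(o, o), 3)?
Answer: Rational(754107, 475) ≈ 1587.6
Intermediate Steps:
Function('K')(E) = Add(10, Mul(-2, E)) (Function('K')(E) = Mul(Add(-5, E), -2) = Add(10, Mul(-2, E)))
Function('a')(o) = Mul(3, Pow(o, 2)) (Function('a')(o) = Mul(Pow(o, 2), 3) = Mul(3, Pow(o, 2)))
Function('u')(O) = Rational(-18718, 475) (Function('u')(O) = Add(Mul(-10, Pow(19, -1)), Mul(Mul(3, Pow(Add(10, Mul(-2, -4)), 2)), Pow(-25, -1))) = Add(Mul(-10, Rational(1, 19)), Mul(Mul(3, Pow(Add(10, 8), 2)), Rational(-1, 25))) = Add(Rational(-10, 19), Mul(Mul(3, Pow(18, 2)), Rational(-1, 25))) = Add(Rational(-10, 19), Mul(Mul(3, 324), Rational(-1, 25))) = Add(Rational(-10, 19), Mul(972, Rational(-1, 25))) = Add(Rational(-10, 19), Rational(-972, 25)) = Rational(-18718, 475))
Add(Function('u')(22), 1627) = Add(Rational(-18718, 475), 1627) = Rational(754107, 475)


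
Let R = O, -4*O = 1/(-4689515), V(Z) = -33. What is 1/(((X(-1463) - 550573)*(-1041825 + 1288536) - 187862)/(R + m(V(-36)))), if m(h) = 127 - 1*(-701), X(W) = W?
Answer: -15531673681/2554726622281651480 ≈ -6.0796e-9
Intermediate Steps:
m(h) = 828 (m(h) = 127 + 701 = 828)
O = 1/18758060 (O = -¼/(-4689515) = -¼*(-1/4689515) = 1/18758060 ≈ 5.3310e-8)
R = 1/18758060 ≈ 5.3310e-8
1/(((X(-1463) - 550573)*(-1041825 + 1288536) - 187862)/(R + m(V(-36)))) = 1/(((-1463 - 550573)*(-1041825 + 1288536) - 187862)/(1/18758060 + 828)) = 1/((-552036*246711 - 187862)/(15531673681/18758060)) = 1/((-136193353596 - 187862)*(18758060/15531673681)) = 1/(-136193541458*18758060/15531673681) = 1/(-2554726622281651480/15531673681) = -15531673681/2554726622281651480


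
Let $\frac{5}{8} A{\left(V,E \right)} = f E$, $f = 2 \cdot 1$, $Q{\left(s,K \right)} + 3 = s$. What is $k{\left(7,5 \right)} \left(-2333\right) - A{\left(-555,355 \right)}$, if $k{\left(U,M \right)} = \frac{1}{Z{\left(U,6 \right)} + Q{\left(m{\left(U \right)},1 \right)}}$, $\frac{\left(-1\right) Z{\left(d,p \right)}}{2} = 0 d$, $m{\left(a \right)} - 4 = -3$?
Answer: $\frac{61}{2} \approx 30.5$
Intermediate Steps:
$m{\left(a \right)} = 1$ ($m{\left(a \right)} = 4 - 3 = 1$)
$Q{\left(s,K \right)} = -3 + s$
$f = 2$
$Z{\left(d,p \right)} = 0$ ($Z{\left(d,p \right)} = - 2 \cdot 0 d = \left(-2\right) 0 = 0$)
$k{\left(U,M \right)} = - \frac{1}{2}$ ($k{\left(U,M \right)} = \frac{1}{0 + \left(-3 + 1\right)} = \frac{1}{0 - 2} = \frac{1}{-2} = - \frac{1}{2}$)
$A{\left(V,E \right)} = \frac{16 E}{5}$ ($A{\left(V,E \right)} = \frac{8 \cdot 2 E}{5} = \frac{16 E}{5}$)
$k{\left(7,5 \right)} \left(-2333\right) - A{\left(-555,355 \right)} = \left(- \frac{1}{2}\right) \left(-2333\right) - \frac{16}{5} \cdot 355 = \frac{2333}{2} - 1136 = \frac{61}{2}$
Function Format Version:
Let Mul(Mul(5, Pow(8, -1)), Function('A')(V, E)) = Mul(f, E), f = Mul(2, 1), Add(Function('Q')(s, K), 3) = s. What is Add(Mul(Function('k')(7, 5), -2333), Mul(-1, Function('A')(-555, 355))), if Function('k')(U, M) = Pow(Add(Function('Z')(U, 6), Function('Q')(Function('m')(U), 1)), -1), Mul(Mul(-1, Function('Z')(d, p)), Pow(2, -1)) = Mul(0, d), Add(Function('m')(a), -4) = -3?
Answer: Rational(61, 2) ≈ 30.500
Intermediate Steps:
Function('m')(a) = 1 (Function('m')(a) = Add(4, -3) = 1)
Function('Q')(s, K) = Add(-3, s)
f = 2
Function('Z')(d, p) = 0 (Function('Z')(d, p) = Mul(-2, Mul(0, d)) = Mul(-2, 0) = 0)
Function('k')(U, M) = Rational(-1, 2) (Function('k')(U, M) = Pow(Add(0, Add(-3, 1)), -1) = Pow(Add(0, -2), -1) = Pow(-2, -1) = Rational(-1, 2))
Function('A')(V, E) = Mul(Rational(16, 5), E) (Function('A')(V, E) = Mul(Rational(8, 5), Mul(2, E)) = Mul(Rational(16, 5), E))
Add(Mul(Function('k')(7, 5), -2333), Mul(-1, Function('A')(-555, 355))) = Add(Mul(Rational(-1, 2), -2333), Mul(-1, Mul(Rational(16, 5), 355))) = Add(Rational(2333, 2), Mul(-1, 1136)) = Add(Rational(2333, 2), -1136) = Rational(61, 2)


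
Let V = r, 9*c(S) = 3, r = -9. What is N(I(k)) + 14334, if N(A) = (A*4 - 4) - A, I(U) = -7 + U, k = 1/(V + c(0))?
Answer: 372025/26 ≈ 14309.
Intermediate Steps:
c(S) = ⅓ (c(S) = (⅑)*3 = ⅓)
V = -9
k = -3/26 (k = 1/(-9 + ⅓) = 1/(-26/3) = -3/26 ≈ -0.11538)
N(A) = -4 + 3*A (N(A) = (4*A - 4) - A = (-4 + 4*A) - A = -4 + 3*A)
N(I(k)) + 14334 = (-4 + 3*(-7 - 3/26)) + 14334 = (-4 + 3*(-185/26)) + 14334 = (-4 - 555/26) + 14334 = -659/26 + 14334 = 372025/26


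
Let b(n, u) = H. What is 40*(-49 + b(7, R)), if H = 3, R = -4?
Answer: -1840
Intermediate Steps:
b(n, u) = 3
40*(-49 + b(7, R)) = 40*(-49 + 3) = 40*(-46) = -1840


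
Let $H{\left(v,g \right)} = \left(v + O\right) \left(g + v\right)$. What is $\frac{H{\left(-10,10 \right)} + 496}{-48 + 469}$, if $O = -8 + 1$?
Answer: $\frac{496}{421} \approx 1.1781$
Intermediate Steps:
$O = -7$
$H{\left(v,g \right)} = \left(-7 + v\right) \left(g + v\right)$ ($H{\left(v,g \right)} = \left(v - 7\right) \left(g + v\right) = \left(-7 + v\right) \left(g + v\right)$)
$\frac{H{\left(-10,10 \right)} + 496}{-48 + 469} = \frac{\left(\left(-10\right)^{2} - 70 - -70 + 10 \left(-10\right)\right) + 496}{-48 + 469} = \frac{\left(100 - 70 + 70 - 100\right) + 496}{421} = \left(0 + 496\right) \frac{1}{421} = 496 \cdot \frac{1}{421} = \frac{496}{421}$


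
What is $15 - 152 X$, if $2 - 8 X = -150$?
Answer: $-2873$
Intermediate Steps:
$X = 19$ ($X = \frac{1}{4} - - \frac{75}{4} = \frac{1}{4} + \frac{75}{4} = 19$)
$15 - 152 X = 15 - 2888 = -2873$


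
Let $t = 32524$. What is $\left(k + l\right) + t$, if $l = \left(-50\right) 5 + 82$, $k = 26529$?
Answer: $58885$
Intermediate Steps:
$l = -168$ ($l = -250 + 82 = -168$)
$\left(k + l\right) + t = \left(26529 - 168\right) + 32524 = 26361 + 32524 = 58885$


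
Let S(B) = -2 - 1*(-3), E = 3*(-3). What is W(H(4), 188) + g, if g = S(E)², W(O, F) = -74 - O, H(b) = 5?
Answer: -78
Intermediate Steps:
E = -9
S(B) = 1 (S(B) = -2 + 3 = 1)
g = 1 (g = 1² = 1)
W(H(4), 188) + g = (-74 - 1*5) + 1 = (-74 - 5) + 1 = -79 + 1 = -78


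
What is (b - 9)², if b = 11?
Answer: 4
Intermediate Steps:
(b - 9)² = (11 - 9)² = 2² = 4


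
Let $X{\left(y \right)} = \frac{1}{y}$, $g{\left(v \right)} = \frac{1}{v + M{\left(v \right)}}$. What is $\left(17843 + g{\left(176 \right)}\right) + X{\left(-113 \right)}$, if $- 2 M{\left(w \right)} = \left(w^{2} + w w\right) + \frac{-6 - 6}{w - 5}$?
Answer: $\frac{3539738505843}{198382574} \approx 17843.0$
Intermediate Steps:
$M{\left(w \right)} = - w^{2} + \frac{6}{-5 + w}$ ($M{\left(w \right)} = - \frac{\left(w^{2} + w w\right) + \frac{-6 - 6}{w - 5}}{2} = - \frac{\left(w^{2} + w^{2}\right) - \frac{12}{-5 + w}}{2} = - \frac{2 w^{2} - \frac{12}{-5 + w}}{2} = - \frac{- \frac{12}{-5 + w} + 2 w^{2}}{2} = - w^{2} + \frac{6}{-5 + w}$)
$g{\left(v \right)} = \frac{1}{v + \frac{6 - v^{3} + 5 v^{2}}{-5 + v}}$
$\left(17843 + g{\left(176 \right)}\right) + X{\left(-113 \right)} = \left(17843 + \frac{5 - 176}{-6 + 176^{3} - 6 \cdot 176^{2} + 5 \cdot 176}\right) + \frac{1}{-113} = \left(17843 + \frac{5 - 176}{-6 + 5451776 - 185856 + 880}\right) - \frac{1}{113} = \left(17843 + \frac{1}{-6 + 5451776 - 185856 + 880} \left(-171\right)\right) - \frac{1}{113} = \left(17843 + \frac{1}{5266794} \left(-171\right)\right) - \frac{1}{113} = \left(17843 - \frac{57}{1755598}\right) - \frac{1}{113} = \frac{31325135057}{1755598} - \frac{1}{113} = \frac{3539738505843}{198382574}$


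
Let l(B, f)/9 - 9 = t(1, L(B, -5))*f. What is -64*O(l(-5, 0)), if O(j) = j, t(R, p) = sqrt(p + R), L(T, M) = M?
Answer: -5184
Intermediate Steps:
t(R, p) = sqrt(R + p)
l(B, f) = 81 + 18*I*f (l(B, f) = 81 + 9*(sqrt(1 - 5)*f) = 81 + 9*(sqrt(-4)*f) = 81 + 9*((2*I)*f) = 81 + 9*(2*I*f) = 81 + 18*I*f)
-64*O(l(-5, 0)) = -64*(81 + 18*I*0) = -64*(81 + 0) = -64*81 = -5184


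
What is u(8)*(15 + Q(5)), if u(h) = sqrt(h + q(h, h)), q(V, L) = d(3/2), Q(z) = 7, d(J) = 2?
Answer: 22*sqrt(10) ≈ 69.570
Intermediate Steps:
q(V, L) = 2
u(h) = sqrt(2 + h) (u(h) = sqrt(h + 2) = sqrt(2 + h))
u(8)*(15 + Q(5)) = sqrt(2 + 8)*(15 + 7) = sqrt(10)*22 = 22*sqrt(10)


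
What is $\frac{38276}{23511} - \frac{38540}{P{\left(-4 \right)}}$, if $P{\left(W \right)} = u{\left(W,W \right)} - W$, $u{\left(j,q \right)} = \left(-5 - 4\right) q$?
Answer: $- \frac{45229145}{47022} \approx -961.87$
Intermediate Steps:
$u{\left(j,q \right)} = - 9 q$
$P{\left(W \right)} = - 10 W$ ($P{\left(W \right)} = - 9 W - W = - 10 W$)
$\frac{38276}{23511} - \frac{38540}{P{\left(-4 \right)}} = \frac{38276}{23511} - \frac{38540}{\left(-10\right) \left(-4\right)} = 38276 \cdot \frac{1}{23511} - \frac{38540}{40} = \frac{38276}{23511} - \frac{1927}{2} = - \frac{45229145}{47022}$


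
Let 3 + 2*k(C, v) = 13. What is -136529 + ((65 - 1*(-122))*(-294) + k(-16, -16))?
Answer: -191502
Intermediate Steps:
k(C, v) = 5 (k(C, v) = -3/2 + (1/2)*13 = -3/2 + 13/2 = 5)
-136529 + ((65 - 1*(-122))*(-294) + k(-16, -16)) = -136529 + ((65 - 1*(-122))*(-294) + 5) = -136529 + ((65 + 122)*(-294) + 5) = -136529 + (187*(-294) + 5) = -136529 + (-54978 + 5) = -136529 - 54973 = -191502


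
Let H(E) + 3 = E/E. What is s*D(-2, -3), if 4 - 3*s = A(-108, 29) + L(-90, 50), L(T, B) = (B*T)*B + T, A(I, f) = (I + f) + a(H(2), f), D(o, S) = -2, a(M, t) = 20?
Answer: -150102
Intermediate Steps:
H(E) = -2 (H(E) = -3 + E/E = -3 + 1 = -2)
A(I, f) = 20 + I + f (A(I, f) = (I + f) + 20 = 20 + I + f)
L(T, B) = T + T*B**2 (L(T, B) = T*B**2 + T = T + T*B**2)
s = 75051 (s = 4/3 - ((20 - 108 + 29) - 90*(1 + 50**2))/3 = 4/3 - (-59 - 90*(1 + 2500))/3 = 4/3 - (-59 - 90*2501)/3 = 4/3 - (-59 - 225090)/3 = 4/3 - 1/3*(-225149) = 4/3 + 225149/3 = 75051)
s*D(-2, -3) = 75051*(-2) = -150102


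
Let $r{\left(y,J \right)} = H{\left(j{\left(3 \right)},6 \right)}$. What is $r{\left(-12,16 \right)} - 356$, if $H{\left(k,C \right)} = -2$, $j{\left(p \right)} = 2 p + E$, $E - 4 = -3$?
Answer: $-358$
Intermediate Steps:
$E = 1$ ($E = 4 - 3 = 1$)
$j{\left(p \right)} = 1 + 2 p$ ($j{\left(p \right)} = 2 p + 1 = 1 + 2 p$)
$r{\left(y,J \right)} = -2$
$r{\left(-12,16 \right)} - 356 = -2 - 356 = -358$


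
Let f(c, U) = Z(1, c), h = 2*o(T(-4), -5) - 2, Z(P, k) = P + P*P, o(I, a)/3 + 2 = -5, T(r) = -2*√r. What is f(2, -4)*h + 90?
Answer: 2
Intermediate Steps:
o(I, a) = -21 (o(I, a) = -6 + 3*(-5) = -6 - 15 = -21)
Z(P, k) = P + P²
h = -44 (h = 2*(-21) - 2 = -42 - 2 = -44)
f(c, U) = 2 (f(c, U) = 1*(1 + 1) = 1*2 = 2)
f(2, -4)*h + 90 = 2*(-44) + 90 = -88 + 90 = 2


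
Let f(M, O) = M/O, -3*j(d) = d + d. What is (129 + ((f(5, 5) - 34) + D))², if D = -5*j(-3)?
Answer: 7396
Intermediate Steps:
j(d) = -2*d/3 (j(d) = -(d + d)/3 = -2*d/3)
D = -10 (D = -(-10)*(-3)/3 = -5*2 = -10)
(129 + ((f(5, 5) - 34) + D))² = (129 + ((5/5 - 34) - 10))² = (129 + ((5*(⅕) - 34) - 10))² = (129 + ((1 - 34) - 10))² = (129 + (-33 - 10))² = (129 - 43)² = 86² = 7396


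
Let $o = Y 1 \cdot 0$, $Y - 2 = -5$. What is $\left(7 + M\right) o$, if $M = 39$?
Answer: $0$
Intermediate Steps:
$Y = -3$ ($Y = 2 - 5 = -3$)
$o = 0$ ($o = \left(-3\right) 1 \cdot 0 = \left(-3\right) 0 = 0$)
$\left(7 + M\right) o = \left(7 + 39\right) 0 = 46 \cdot 0 = 0$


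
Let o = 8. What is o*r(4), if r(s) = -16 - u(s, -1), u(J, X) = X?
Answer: -120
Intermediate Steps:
r(s) = -15 (r(s) = -16 - 1*(-1) = -16 + 1 = -15)
o*r(4) = 8*(-15) = -120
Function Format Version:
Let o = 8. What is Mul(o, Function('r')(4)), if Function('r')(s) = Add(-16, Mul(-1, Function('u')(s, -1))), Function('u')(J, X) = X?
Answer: -120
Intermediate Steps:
Function('r')(s) = -15 (Function('r')(s) = Add(-16, Mul(-1, -1)) = Add(-16, 1) = -15)
Mul(o, Function('r')(4)) = Mul(8, -15) = -120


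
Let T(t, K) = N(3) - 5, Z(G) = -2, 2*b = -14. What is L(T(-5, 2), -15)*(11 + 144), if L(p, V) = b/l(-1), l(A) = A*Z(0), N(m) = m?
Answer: -1085/2 ≈ -542.50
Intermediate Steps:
b = -7 (b = (1/2)*(-14) = -7)
l(A) = -2*A (l(A) = A*(-2) = -2*A)
T(t, K) = -2 (T(t, K) = 3 - 5 = -2)
L(p, V) = -7/2 (L(p, V) = -7/((-2*(-1))) = -7/2)
L(T(-5, 2), -15)*(11 + 144) = -7*(11 + 144)/2 = -7/2*155 = -1085/2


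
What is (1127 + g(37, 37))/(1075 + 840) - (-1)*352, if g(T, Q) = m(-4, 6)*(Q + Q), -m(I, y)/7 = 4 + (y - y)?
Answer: 134627/383 ≈ 351.51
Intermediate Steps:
m(I, y) = -28 (m(I, y) = -7*(4 + (y - y)) = -7*(4 + 0) = -7*4 = -28)
g(T, Q) = -56*Q (g(T, Q) = -28*(Q + Q) = -56*Q)
(1127 + g(37, 37))/(1075 + 840) - (-1)*352 = (1127 - 56*37)/(1075 + 840) - (-1)*352 = (1127 - 2072)/1915 - 1*(-352) = -945*1/1915 + 352 = -189/383 + 352 = 134627/383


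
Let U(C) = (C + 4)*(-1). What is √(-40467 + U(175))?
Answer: I*√40646 ≈ 201.61*I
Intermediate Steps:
U(C) = -4 - C (U(C) = (4 + C)*(-1) = -4 - C)
√(-40467 + U(175)) = √(-40467 + (-4 - 1*175)) = √(-40467 + (-4 - 175)) = √(-40467 - 179) = √(-40646) = I*√40646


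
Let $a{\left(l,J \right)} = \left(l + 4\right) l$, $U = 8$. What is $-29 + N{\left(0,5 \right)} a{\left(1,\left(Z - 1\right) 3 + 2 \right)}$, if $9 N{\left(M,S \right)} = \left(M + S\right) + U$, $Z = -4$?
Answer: $- \frac{196}{9} \approx -21.778$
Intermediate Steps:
$N{\left(M,S \right)} = \frac{8}{9} + \frac{M}{9} + \frac{S}{9}$ ($N{\left(M,S \right)} = \frac{\left(M + S\right) + 8}{9} = \frac{8 + M + S}{9} = \frac{8}{9} + \frac{M}{9} + \frac{S}{9}$)
$a{\left(l,J \right)} = l \left(4 + l\right)$ ($a{\left(l,J \right)} = \left(4 + l\right) l = l \left(4 + l\right)$)
$-29 + N{\left(0,5 \right)} a{\left(1,\left(Z - 1\right) 3 + 2 \right)} = -29 + \left(\frac{8}{9} + \frac{1}{9} \cdot 0 + \frac{1}{9} \cdot 5\right) 1 \left(4 + 1\right) = -29 + \left(\frac{8}{9} + 0 + \frac{5}{9}\right) 1 \cdot 5 = -29 + \frac{13}{9} \cdot 5 = -29 + \frac{65}{9} = - \frac{196}{9}$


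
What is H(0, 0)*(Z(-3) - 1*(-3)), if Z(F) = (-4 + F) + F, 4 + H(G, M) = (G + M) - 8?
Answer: 84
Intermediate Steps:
H(G, M) = -12 + G + M (H(G, M) = -4 + ((G + M) - 8) = -4 + (-8 + G + M) = -12 + G + M)
Z(F) = -4 + 2*F
H(0, 0)*(Z(-3) - 1*(-3)) = (-12 + 0 + 0)*((-4 + 2*(-3)) - 1*(-3)) = -12*((-4 - 6) + 3) = -12*(-10 + 3) = -12*(-7) = 84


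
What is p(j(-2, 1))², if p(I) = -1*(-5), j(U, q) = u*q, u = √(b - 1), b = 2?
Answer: 25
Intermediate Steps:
u = 1 (u = √(2 - 1) = √1 = 1)
j(U, q) = q (j(U, q) = 1*q = q)
p(I) = 5
p(j(-2, 1))² = 5² = 25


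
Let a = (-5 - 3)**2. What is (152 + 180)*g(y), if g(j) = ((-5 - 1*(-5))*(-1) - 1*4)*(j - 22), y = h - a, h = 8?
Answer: 103584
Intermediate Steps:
a = 64 (a = (-8)**2 = 64)
y = -56 (y = 8 - 1*64 = 8 - 64 = -56)
g(j) = 88 - 4*j (g(j) = ((-5 + 5)*(-1) - 4)*(-22 + j) = (0*(-1) - 4)*(-22 + j) = (0 - 4)*(-22 + j) = -4*(-22 + j) = 88 - 4*j)
(152 + 180)*g(y) = (152 + 180)*(88 - 4*(-56)) = 332*(88 + 224) = 332*312 = 103584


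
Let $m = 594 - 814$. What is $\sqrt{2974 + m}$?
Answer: $9 \sqrt{34} \approx 52.479$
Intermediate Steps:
$m = -220$ ($m = 594 - 814 = -220$)
$\sqrt{2974 + m} = \sqrt{2974 - 220} = \sqrt{2754} = 9 \sqrt{34}$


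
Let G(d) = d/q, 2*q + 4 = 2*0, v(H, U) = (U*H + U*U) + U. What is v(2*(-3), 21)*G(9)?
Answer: -1512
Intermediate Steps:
v(H, U) = U + U² + H*U (v(H, U) = (H*U + U²) + U = (U² + H*U) + U = U + U² + H*U)
q = -2 (q = -2 + (2*0)/2 = -2 + (½)*0 = -2 + 0 = -2)
G(d) = -d/2 (G(d) = d/(-2) = d*(-½) = -d/2)
v(2*(-3), 21)*G(9) = (21*(1 + 2*(-3) + 21))*(-½*9) = (21*(1 - 6 + 21))*(-9/2) = (21*16)*(-9/2) = 336*(-9/2) = -1512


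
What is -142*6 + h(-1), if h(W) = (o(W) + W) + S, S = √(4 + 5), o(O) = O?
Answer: -851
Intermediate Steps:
S = 3 (S = √9 = 3)
h(W) = 3 + 2*W (h(W) = (W + W) + 3 = 2*W + 3 = 3 + 2*W)
-142*6 + h(-1) = -142*6 + (3 + 2*(-1)) = -852 + (3 - 2) = -852 + 1 = -851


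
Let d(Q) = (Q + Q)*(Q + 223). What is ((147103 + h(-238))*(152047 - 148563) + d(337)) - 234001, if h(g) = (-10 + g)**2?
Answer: 726930227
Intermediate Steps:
d(Q) = 2*Q*(223 + Q) (d(Q) = (2*Q)*(223 + Q) = 2*Q*(223 + Q))
((147103 + h(-238))*(152047 - 148563) + d(337)) - 234001 = ((147103 + (-10 - 238)**2)*(152047 - 148563) + 2*337*(223 + 337)) - 234001 = ((147103 + (-248)**2)*3484 + 2*337*560) - 234001 = ((147103 + 61504)*3484 + 377440) - 234001 = (208607*3484 + 377440) - 234001 = (726786788 + 377440) - 234001 = 727164228 - 234001 = 726930227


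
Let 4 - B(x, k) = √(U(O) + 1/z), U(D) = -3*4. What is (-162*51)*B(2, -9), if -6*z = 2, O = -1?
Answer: -33048 + 8262*I*√15 ≈ -33048.0 + 31999.0*I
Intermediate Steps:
z = -⅓ (z = -⅙*2 = -⅓ ≈ -0.33333)
U(D) = -12
B(x, k) = 4 - I*√15 (B(x, k) = 4 - √(-12 + 1/(-⅓)) = 4 - √(-12 - 3) = 4 - √(-15) = 4 - I*√15)
(-162*51)*B(2, -9) = (-162*51)*(4 - I*√15) = -8262*(4 - I*√15) = -33048 + 8262*I*√15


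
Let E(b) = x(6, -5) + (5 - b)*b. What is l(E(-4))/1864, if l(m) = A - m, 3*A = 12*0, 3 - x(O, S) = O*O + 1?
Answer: 35/932 ≈ 0.037554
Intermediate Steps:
x(O, S) = 2 - O² (x(O, S) = 3 - (O*O + 1) = 3 - (O² + 1) = 3 - (1 + O²) = 3 + (-1 - O²) = 2 - O²)
A = 0 (A = (12*0)/3 = (⅓)*0 = 0)
E(b) = -34 + b*(5 - b) (E(b) = (2 - 1*6²) + (5 - b)*b = (2 - 1*36) + b*(5 - b) = (2 - 36) + b*(5 - b) = -34 + b*(5 - b))
l(m) = -m (l(m) = 0 - m = -m)
l(E(-4))/1864 = (-(-34 - 1*(-4)² + 5*(-4)))/1864 = (-(-34 - 1*16 - 20))/1864 = (-(-34 - 16 - 20))/1864 = (-1*(-70))/1864 = (1/1864)*70 = 35/932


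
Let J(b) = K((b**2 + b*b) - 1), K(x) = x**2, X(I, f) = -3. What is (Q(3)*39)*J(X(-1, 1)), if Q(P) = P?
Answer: 33813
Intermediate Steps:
J(b) = (-1 + 2*b**2)**2 (J(b) = ((b**2 + b*b) - 1)**2 = ((b**2 + b**2) - 1)**2 = (2*b**2 - 1)**2 = (-1 + 2*b**2)**2)
(Q(3)*39)*J(X(-1, 1)) = (3*39)*(-1 + 2*(-3)**2)**2 = 117*(-1 + 2*9)**2 = 117*(-1 + 18)**2 = 117*17**2 = 117*289 = 33813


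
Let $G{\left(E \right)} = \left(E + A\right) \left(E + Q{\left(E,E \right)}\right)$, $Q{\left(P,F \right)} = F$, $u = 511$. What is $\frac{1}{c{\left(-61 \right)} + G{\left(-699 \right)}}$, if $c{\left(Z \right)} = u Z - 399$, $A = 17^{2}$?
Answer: $\frac{1}{541610} \approx 1.8463 \cdot 10^{-6}$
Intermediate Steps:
$A = 289$
$c{\left(Z \right)} = -399 + 511 Z$ ($c{\left(Z \right)} = 511 Z - 399 = -399 + 511 Z$)
$G{\left(E \right)} = 2 E \left(289 + E\right)$ ($G{\left(E \right)} = \left(E + 289\right) \left(E + E\right) = \left(289 + E\right) 2 E = 2 E \left(289 + E\right)$)
$\frac{1}{c{\left(-61 \right)} + G{\left(-699 \right)}} = \frac{1}{\left(-399 + 511 \left(-61\right)\right) + 2 \left(-699\right) \left(289 - 699\right)} = \frac{1}{\left(-399 - 31171\right) + 2 \left(-699\right) \left(-410\right)} = \frac{1}{-31570 + 573180} = \frac{1}{541610}$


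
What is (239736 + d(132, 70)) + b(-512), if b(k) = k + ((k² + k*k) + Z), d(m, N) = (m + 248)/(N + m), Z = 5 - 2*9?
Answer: 77113589/101 ≈ 7.6350e+5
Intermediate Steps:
Z = -13 (Z = 5 - 18 = -13)
d(m, N) = (248 + m)/(N + m)
b(k) = -13 + k + 2*k² (b(k) = k + ((k² + k*k) - 13) = k + ((k² + k²) - 13) = k + (2*k² - 13) = k + (-13 + 2*k²) = -13 + k + 2*k²)
(239736 + d(132, 70)) + b(-512) = (239736 + (248 + 132)/(70 + 132)) + (-13 - 512 + 2*(-512)²) = (239736 + 380/202) + (-13 - 512 + 2*262144) = (239736 + (1/202)*380) + (-13 - 512 + 524288) = (239736 + 190/101) + 523763 = 24213526/101 + 523763 = 77113589/101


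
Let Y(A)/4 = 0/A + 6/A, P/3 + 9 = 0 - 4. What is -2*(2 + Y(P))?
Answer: -36/13 ≈ -2.7692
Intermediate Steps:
P = -39 (P = -27 + 3*(0 - 4) = -27 + 3*(-4) = -27 - 12 = -39)
Y(A) = 24/A (Y(A) = 4*(0/A + 6/A) = 4*(0 + 6/A) = 4*(6/A) = 24/A)
-2*(2 + Y(P)) = -2*(2 + 24/(-39)) = -2*(2 + 24*(-1/39)) = -2*(2 - 8/13) = -2*18/13 = -36/13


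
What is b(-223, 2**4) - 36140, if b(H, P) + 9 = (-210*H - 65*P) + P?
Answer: 9657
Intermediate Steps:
b(H, P) = -9 - 210*H - 64*P (b(H, P) = -9 + ((-210*H - 65*P) + P) = -9 + (-210*H - 64*P) = -9 - 210*H - 64*P)
b(-223, 2**4) - 36140 = (-9 - 210*(-223) - 64*2**4) - 36140 = (-9 + 46830 - 64*16) - 36140 = (-9 + 46830 - 1024) - 36140 = 45797 - 36140 = 9657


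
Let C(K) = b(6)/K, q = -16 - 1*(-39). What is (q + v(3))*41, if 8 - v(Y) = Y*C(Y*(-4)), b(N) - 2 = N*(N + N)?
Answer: 4059/2 ≈ 2029.5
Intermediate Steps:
b(N) = 2 + 2*N**2 (b(N) = 2 + N*(N + N) = 2 + N*(2*N) = 2 + 2*N**2)
q = 23 (q = -16 + 39 = 23)
C(K) = 74/K (C(K) = (2 + 2*6**2)/K = (2 + 2*36)/K = (2 + 72)/K = 74/K)
v(Y) = 53/2 (v(Y) = 8 - Y*74/((Y*(-4))) = 8 - Y*74/((-4*Y)) = 8 - Y*74*(-1/(4*Y)) = 8 - Y*(-37/(2*Y)) = 8 - 1*(-37/2) = 8 + 37/2 = 53/2)
(q + v(3))*41 = (23 + 53/2)*41 = (99/2)*41 = 4059/2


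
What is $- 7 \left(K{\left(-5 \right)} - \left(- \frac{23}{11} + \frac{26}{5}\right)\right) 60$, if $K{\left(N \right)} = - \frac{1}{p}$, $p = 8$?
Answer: $\frac{29883}{22} \approx 1358.3$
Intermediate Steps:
$K{\left(N \right)} = - \frac{1}{8}$
$- 7 \left(K{\left(-5 \right)} - \left(- \frac{23}{11} + \frac{26}{5}\right)\right) 60 = - 7 \left(- \frac{1}{8} - \left(- \frac{23}{11} + \frac{26}{5}\right)\right) 60 = - 7 \left(- \frac{1}{8} - \frac{171}{55}\right) 60 = \left(-7\right) \left(- \frac{1423}{440}\right) 60 = \frac{9961}{440} \cdot 60 = \frac{29883}{22}$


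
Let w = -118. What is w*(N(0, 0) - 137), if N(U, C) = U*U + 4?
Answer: 15694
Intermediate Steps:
N(U, C) = 4 + U**2 (N(U, C) = U**2 + 4 = 4 + U**2)
w*(N(0, 0) - 137) = -118*((4 + 0**2) - 137) = -118*((4 + 0) - 137) = -118*(4 - 137) = -118*(-133) = 15694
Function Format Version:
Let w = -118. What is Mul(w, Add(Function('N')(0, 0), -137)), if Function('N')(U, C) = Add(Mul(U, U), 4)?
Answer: 15694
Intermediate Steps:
Function('N')(U, C) = Add(4, Pow(U, 2)) (Function('N')(U, C) = Add(Pow(U, 2), 4) = Add(4, Pow(U, 2)))
Mul(w, Add(Function('N')(0, 0), -137)) = Mul(-118, Add(Add(4, Pow(0, 2)), -137)) = Mul(-118, Add(Add(4, 0), -137)) = Mul(-118, Add(4, -137)) = Mul(-118, -133) = 15694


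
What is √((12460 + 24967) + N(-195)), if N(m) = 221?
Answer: 4*√2353 ≈ 194.03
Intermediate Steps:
√((12460 + 24967) + N(-195)) = √((12460 + 24967) + 221) = √(37427 + 221) = √37648 = 4*√2353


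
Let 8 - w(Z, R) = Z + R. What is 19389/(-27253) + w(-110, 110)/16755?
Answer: -324644671/456624015 ≈ -0.71097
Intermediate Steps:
w(Z, R) = 8 - R - Z (w(Z, R) = 8 - (Z + R) = 8 - (R + Z) = 8 + (-R - Z) = 8 - R - Z)
19389/(-27253) + w(-110, 110)/16755 = 19389/(-27253) + (8 - 1*110 - 1*(-110))/16755 = 19389*(-1/27253) + (8 - 110 + 110)*(1/16755) = -19389/27253 + 8*(1/16755) = -19389/27253 + 8/16755 = -324644671/456624015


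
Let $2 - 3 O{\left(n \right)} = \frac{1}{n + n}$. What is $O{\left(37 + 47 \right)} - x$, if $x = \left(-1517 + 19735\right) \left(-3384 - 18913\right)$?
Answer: $\frac{204728200319}{504} \approx 4.0621 \cdot 10^{8}$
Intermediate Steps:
$x = -406206746$ ($x = 18218 \left(-22297\right) = -406206746$)
$O{\left(n \right)} = \frac{2}{3} - \frac{1}{6 n}$ ($O{\left(n \right)} = \frac{2}{3} - \frac{1}{3 \left(n + n\right)} = \frac{2}{3} - \frac{1}{3 \cdot 2 n} = \frac{2}{3} - \frac{\frac{1}{2} \frac{1}{n}}{3} = \frac{2}{3} - \frac{1}{6 n}$)
$O{\left(37 + 47 \right)} - x = \frac{-1 + 4 \left(37 + 47\right)}{6 \left(37 + 47\right)} - -406206746 = \frac{-1 + 4 \cdot 84}{6 \cdot 84} + 406206746 = \frac{1}{6} \cdot \frac{1}{84} \left(-1 + 336\right) + 406206746 = \frac{1}{6} \cdot \frac{1}{84} \cdot 335 + 406206746 = \frac{335}{504} + 406206746 = \frac{204728200319}{504}$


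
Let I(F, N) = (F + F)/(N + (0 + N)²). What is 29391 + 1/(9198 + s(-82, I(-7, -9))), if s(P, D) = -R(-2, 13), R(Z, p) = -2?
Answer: 270397201/9200 ≈ 29391.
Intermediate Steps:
I(F, N) = 2*F/(N + N²) (I(F, N) = (2*F)/(N + N²) = 2*F/(N + N²))
s(P, D) = 2 (s(P, D) = -1*(-2) = 2)
29391 + 1/(9198 + s(-82, I(-7, -9))) = 29391 + 1/(9198 + 2) = 29391 + 1/9200 = 270397201/9200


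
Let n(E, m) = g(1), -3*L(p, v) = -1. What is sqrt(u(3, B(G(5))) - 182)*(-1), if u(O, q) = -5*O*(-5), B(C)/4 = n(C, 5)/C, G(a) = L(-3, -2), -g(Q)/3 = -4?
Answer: -I*sqrt(107) ≈ -10.344*I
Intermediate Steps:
g(Q) = 12 (g(Q) = -3*(-4) = 12)
L(p, v) = 1/3 (L(p, v) = -1/3*(-1) = 1/3)
G(a) = 1/3
n(E, m) = 12
B(C) = 48/C (B(C) = 4*(12/C) = 48/C)
u(O, q) = 25*O
sqrt(u(3, B(G(5))) - 182)*(-1) = sqrt(25*3 - 182)*(-1) = sqrt(75 - 182)*(-1) = sqrt(-107)*(-1) = (I*sqrt(107))*(-1) = -I*sqrt(107)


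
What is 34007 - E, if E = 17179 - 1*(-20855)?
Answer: -4027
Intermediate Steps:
E = 38034 (E = 17179 + 20855 = 38034)
34007 - E = 34007 - 1*38034 = 34007 - 38034 = -4027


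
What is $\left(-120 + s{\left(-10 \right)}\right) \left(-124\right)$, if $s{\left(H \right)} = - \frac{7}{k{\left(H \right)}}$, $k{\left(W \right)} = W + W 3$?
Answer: $\frac{148583}{10} \approx 14858.0$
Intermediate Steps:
$k{\left(W \right)} = 4 W$ ($k{\left(W \right)} = W + 3 W = 4 W$)
$s{\left(H \right)} = - \frac{7}{4 H}$
$\left(-120 + s{\left(-10 \right)}\right) \left(-124\right) = \left(-120 - \frac{7}{4 \left(-10\right)}\right) \left(-124\right) = \left(-120 - - \frac{7}{40}\right) \left(-124\right) = \left(-120 + \frac{7}{40}\right) \left(-124\right) = \left(- \frac{4793}{40}\right) \left(-124\right) = \frac{148583}{10}$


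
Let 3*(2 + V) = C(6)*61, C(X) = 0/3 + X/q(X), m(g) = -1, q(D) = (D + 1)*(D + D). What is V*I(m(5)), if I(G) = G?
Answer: 23/42 ≈ 0.54762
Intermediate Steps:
q(D) = 2*D*(1 + D) (q(D) = (1 + D)*(2*D) = 2*D*(1 + D))
C(X) = 1/(2*(1 + X)) (C(X) = 0/3 + X/((2*X*(1 + X))) = 0*(⅓) + X*(1/(2*X*(1 + X))) = 0 + 1/(2*(1 + X)) = 1/(2*(1 + X)))
V = -23/42 (V = -2 + ((1/(2*(1 + 6)))*61)/3 = -2 + (((½)/7)*61)/3 = -2 + (((½)*(⅐))*61)/3 = -2 + ((1/14)*61)/3 = -2 + (⅓)*(61/14) = -2 + 61/42 = -23/42 ≈ -0.54762)
V*I(m(5)) = -23/42*(-1) = 23/42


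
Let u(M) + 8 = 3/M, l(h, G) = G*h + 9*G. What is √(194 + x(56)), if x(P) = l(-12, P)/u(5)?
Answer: √296666/37 ≈ 14.721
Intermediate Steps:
l(h, G) = 9*G + G*h
u(M) = -8 + 3/M
x(P) = 15*P/37 (x(P) = (P*(9 - 12))/(-8 + 3/5) = (P*(-3))/(-8 + 3*(⅕)) = (-3*P)/(-8 + ⅗) = (-3*P)/(-37/5) = -3*P*(-5/37) = 15*P/37)
√(194 + x(56)) = √(194 + (15/37)*56) = √(194 + 840/37) = √(8018/37) = √296666/37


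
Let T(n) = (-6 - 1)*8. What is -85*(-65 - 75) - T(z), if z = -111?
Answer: 11956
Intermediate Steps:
T(n) = -56 (T(n) = -7*8 = -56)
-85*(-65 - 75) - T(z) = -85*(-65 - 75) - 1*(-56) = -85*(-140) + 56 = 11900 + 56 = 11956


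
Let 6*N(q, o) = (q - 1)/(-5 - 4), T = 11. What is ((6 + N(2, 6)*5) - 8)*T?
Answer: -1243/54 ≈ -23.019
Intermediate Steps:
N(q, o) = 1/54 - q/54 (N(q, o) = ((q - 1)/(-5 - 4))/6 = ((-1 + q)/(-9))/6 = ((-1 + q)*(-1/9))/6 = (1/9 - q/9)/6 = 1/54 - q/54)
((6 + N(2, 6)*5) - 8)*T = ((6 + (1/54 - 1/54*2)*5) - 8)*11 = ((6 + (1/54 - 1/27)*5) - 8)*11 = ((6 - 1/54*5) - 8)*11 = ((6 - 5/54) - 8)*11 = (319/54 - 8)*11 = -113/54*11 = -1243/54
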